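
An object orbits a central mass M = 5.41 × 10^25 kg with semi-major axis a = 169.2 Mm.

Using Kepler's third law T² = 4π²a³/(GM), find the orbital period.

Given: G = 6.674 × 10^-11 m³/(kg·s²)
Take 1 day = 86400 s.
M = 5.41 × 10^25 kg
GM = G × M = 6.674 × 10^-11 × 5.41 × 10^25 = 3.61063 × 10^15 m³/s²
a = 169.2 Mm = 1.692 × 10^8 m
a³ = 4.84397 × 10^24 m³
T = 2π √(a³/GM) = 2π √((4.84397 × 10^24) / (3.61063 × 10^15)) = 2π × 36627.6 s
T = 230138 s ≈ 2.664 days

Final answer: 2.664 days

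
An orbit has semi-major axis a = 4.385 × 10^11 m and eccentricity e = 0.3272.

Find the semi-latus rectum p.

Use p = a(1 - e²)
a = 4.385 × 10^11 m
e = 0.3272,  e² = 0.10706,  1 − e² = 0.89294
p = a(1 − e²) = 4.385 × 10^11 m × 0.89294 = 3.91554 × 10^11 m ≈ 3.916 × 10^11 m

Final answer: p = 3.916 × 10^11 m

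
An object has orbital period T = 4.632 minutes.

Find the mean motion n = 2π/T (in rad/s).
T = 4.632 minutes = 277.92 s
n = 2π / 277.92 s = 0.0226079 rad/s ≈ 0.02261 rad/s

Final answer: n = 0.02261 rad/s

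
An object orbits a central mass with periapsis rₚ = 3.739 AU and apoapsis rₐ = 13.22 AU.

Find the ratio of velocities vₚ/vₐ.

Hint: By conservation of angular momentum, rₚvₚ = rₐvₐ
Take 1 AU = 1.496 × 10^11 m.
rₚ = 3.739 AU = 5.59354 × 10^11 m
rₐ = 13.22 AU = 1.97771 × 10^12 m
rₚvₚ = rₐvₐ  ⇒  vₚ/vₐ = rₐ/rₚ
vₚ/vₐ = (1.97771 × 10^12) / (5.59354 × 10^11) = 3.5357

Final answer: vₚ/vₐ = 3.536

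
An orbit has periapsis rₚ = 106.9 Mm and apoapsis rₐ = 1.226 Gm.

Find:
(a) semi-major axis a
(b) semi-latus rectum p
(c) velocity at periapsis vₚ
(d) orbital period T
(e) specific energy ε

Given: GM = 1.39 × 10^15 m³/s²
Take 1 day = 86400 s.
rₚ = 106.9 Mm = 1.069 × 10^8 m
rₐ = 1.226 Gm = 1.226 × 10^9 m
GM = 1.39 × 10^15 m³/s²
a = (rₚ + rₐ)/2 = 6.6645 × 10^8 m
e = (rₐ − rₚ)/(rₐ + rₚ) = (1.1191 × 10^9) / (1.3329 × 10^9) = 0.839598
(a) a = 6.6645 × 10^8 m ≈ 666.5 Mm
(b) 1 − e² = 0.295075;  p = a(1 − e²) = 6.6645 × 10^8 × 0.295075 = 1.96653 × 10^8 m ≈ 196.7 Mm
(c) vₚ² = GM (2/rₚ − 1/a) = 1.39 × 10^15 × (1.87091 × 10^-8 − 1.50049 × 10^-9) = 2.39199 × 10^7 m²/s²;  vₚ = 4890.8 m/s ≈ 4.891 km/s
(d) a³ = 2.96008 × 10^26 m³;  T = 2π √(a³/GM) = 2π × 461471 s = 2.8995 × 10^6 s ≈ 33.56 days
(e) 2a = 1.3329 × 10^9 m;  ε = −GM/(2a) = -1.04284 × 10^6 J/kg ≈ -1.043 MJ/kg

Final answer:
(a) semi-major axis a = 666.5 Mm
(b) semi-latus rectum p = 196.7 Mm
(c) velocity at periapsis vₚ = 4.891 km/s
(d) orbital period T = 33.56 days
(e) specific energy ε = -1.043 MJ/kg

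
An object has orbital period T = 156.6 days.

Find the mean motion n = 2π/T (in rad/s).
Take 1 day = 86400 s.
T = 156.6 days = 1.35302 × 10^7 s
n = 2π / (1.35302 × 10^7 s) = 4.64381 × 10^-7 rad/s ≈ 4.644 × 10^-7 rad/s

Final answer: n = 4.644 × 10^-7 rad/s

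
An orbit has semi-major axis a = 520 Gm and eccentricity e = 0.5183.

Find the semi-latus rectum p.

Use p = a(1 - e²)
a = 520 Gm = 5.2 × 10^11 m
e = 0.5183,  e² = 0.268635,  1 − e² = 0.731365
p = a(1 − e²) = 5.2 × 10^11 m × 0.731365 = 3.8031 × 10^11 m ≈ 380.3 Gm

Final answer: p = 380.3 Gm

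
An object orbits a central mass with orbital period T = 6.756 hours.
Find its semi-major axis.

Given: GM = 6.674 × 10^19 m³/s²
T = 6.756 hours = 24321.6 s
GM = 6.674 × 10^19 m³/s²
Kepler's third law: a³ = GM T² / (4π²)
T² = 5.9154 × 10^8 s²
a³ = (6.674 × 10^19) × (5.9154 × 10^8) / (4π²) = 1.00002 × 10^27 m³
a = (a³)^(1/3) = 1.00001 × 10^9 m ≈ 1 Gm

Final answer: 1 Gm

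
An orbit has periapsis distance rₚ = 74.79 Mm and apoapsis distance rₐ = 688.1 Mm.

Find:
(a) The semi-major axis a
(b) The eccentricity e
rₚ = 74.79 Mm = 7.479 × 10^7 m
rₐ = 688.1 Mm = 6.881 × 10^8 m
(a) a = (rₚ + rₐ)/2 = 3.81445 × 10^8 m ≈ 381.4 Mm
(b) e = (rₐ − rₚ)/(rₐ + rₚ) = (6.1331 × 10^8) / (7.6289 × 10^8) = 0.80393

Final answer:
(a) a = 381.4 Mm
(b) e = 0.8039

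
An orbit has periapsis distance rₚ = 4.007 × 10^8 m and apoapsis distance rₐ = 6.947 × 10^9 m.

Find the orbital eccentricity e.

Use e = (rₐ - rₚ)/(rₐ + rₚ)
rₚ = 4.007 × 10^8 m
rₐ = 6.947 × 10^9 m
rₐ − rₚ = 6.5463 × 10^9 m
rₐ + rₚ = 7.3477 × 10^9 m
e = (rₐ − rₚ)/(rₐ + rₚ) = 0.890932

Final answer: e = 0.8909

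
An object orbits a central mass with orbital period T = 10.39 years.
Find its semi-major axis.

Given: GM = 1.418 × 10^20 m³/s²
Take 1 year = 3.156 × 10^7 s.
T = 10.39 years = 3.27908 × 10^8 s
GM = 1.418 × 10^20 m³/s²
Kepler's third law: a³ = GM T² / (4π²)
T² = 1.07524 × 10^17 s²
a³ = (1.418 × 10^20) × (1.07524 × 10^17) / (4π²) = 3.86208 × 10^35 m³
a = (a³)^(1/3) = 7.28239 × 10^11 m ≈ 7.282 × 10^11 m

Final answer: 7.282 × 10^11 m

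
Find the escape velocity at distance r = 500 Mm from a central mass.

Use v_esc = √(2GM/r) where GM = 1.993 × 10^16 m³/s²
r = 500 Mm = 5 × 10^8 m
GM = 1.993 × 10^16 m³/s²
2GM/r = 2 × (1.993 × 10^16) / (5 × 10^8) = 7.972 × 10^7 m²/s²
v_esc = √(2GM/r) = 8928.61 m/s ≈ 8.929 km/s

Final answer: 8.929 km/s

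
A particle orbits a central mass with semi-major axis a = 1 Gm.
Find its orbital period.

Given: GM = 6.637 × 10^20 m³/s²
a = 1 Gm = 1 × 10^9 m
GM = 6.637 × 10^20 m³/s²
a³ = 1 × 10^27 m³
T = 2π √(a³/GM) = 2π √((1 × 10^27) / (6.637 × 10^20)) = 2π × 1227.48 s
T = 7712.48 s ≈ 2.142 hours

Final answer: 2.142 hours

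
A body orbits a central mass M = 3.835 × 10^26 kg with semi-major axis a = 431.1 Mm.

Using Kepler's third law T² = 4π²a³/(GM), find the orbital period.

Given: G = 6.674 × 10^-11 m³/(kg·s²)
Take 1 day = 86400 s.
M = 3.835 × 10^26 kg
GM = G × M = 6.674 × 10^-11 × 3.835 × 10^26 = 2.55948 × 10^16 m³/s²
a = 431.1 Mm = 4.311 × 10^8 m
a³ = 8.01187 × 10^25 m³
T = 2π √(a³/GM) = 2π √((8.01187 × 10^25) / (2.55948 × 10^16)) = 2π × 55948.9 s
T = 351537 s ≈ 4.069 days

Final answer: 4.069 days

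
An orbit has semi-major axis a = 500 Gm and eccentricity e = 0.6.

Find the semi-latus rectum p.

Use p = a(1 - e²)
a = 500 Gm = 5 × 10^11 m
e = 0.6,  e² = 0.36,  1 − e² = 0.64
p = a(1 − e²) = 5 × 10^11 m × 0.64 = 3.2 × 10^11 m ≈ 320 Gm

Final answer: p = 320 Gm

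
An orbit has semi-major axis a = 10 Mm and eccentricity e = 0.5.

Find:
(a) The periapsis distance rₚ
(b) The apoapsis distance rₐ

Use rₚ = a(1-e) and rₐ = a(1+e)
a = 10 Mm = 1 × 10^7 m
e = 0.5:  1 − e = 0.5,  1 + e = 1.5
(a) rₚ = a(1 − e) = 1 × 10^7 m × 0.5 = 5 × 10^6 m ≈ 5 Mm
(b) rₐ = a(1 + e) = 1 × 10^7 m × 1.5 = 1.5 × 10^7 m ≈ 15 Mm

Final answer:
(a) rₚ = 5 Mm
(b) rₐ = 15 Mm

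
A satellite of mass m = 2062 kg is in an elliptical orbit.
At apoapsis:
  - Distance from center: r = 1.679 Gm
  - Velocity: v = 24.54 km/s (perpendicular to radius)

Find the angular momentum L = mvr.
r = 1.679 Gm = 1.679 × 10^9 m
v = 24.54 km/s = 24540 m/s
vr = 24540 × 1.679 × 10^9 = 4.12027 × 10^13 m²/s
L = m × vr = 2062 × 4.12027 × 10^13 = 8.49599 × 10^16 kg·m²/s ≈ 8.496 × 10^16 kg·m²/s

Final answer: L = 8.496 × 10^16 kg·m²/s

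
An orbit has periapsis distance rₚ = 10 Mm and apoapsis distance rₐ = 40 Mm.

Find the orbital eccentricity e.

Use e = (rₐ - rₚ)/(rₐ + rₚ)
rₚ = 10 Mm = 1 × 10^7 m
rₐ = 40 Mm = 4 × 10^7 m
rₐ − rₚ = 3 × 10^7 m
rₐ + rₚ = 5 × 10^7 m
e = (rₐ − rₚ)/(rₐ + rₚ) = 0.6

Final answer: e = 0.6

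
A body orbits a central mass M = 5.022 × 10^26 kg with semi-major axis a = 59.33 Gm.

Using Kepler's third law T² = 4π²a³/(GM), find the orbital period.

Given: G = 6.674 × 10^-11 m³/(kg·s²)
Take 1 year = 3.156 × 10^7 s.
M = 5.022 × 10^26 kg
GM = G × M = 6.674 × 10^-11 × 5.022 × 10^26 = 3.35168 × 10^16 m³/s²
a = 59.33 Gm = 5.933 × 10^10 m
a³ = 2.08845 × 10^32 m³
T = 2π √(a³/GM) = 2π √((2.08845 × 10^32) / (3.35168 × 10^16)) = 2π × 7.89369 × 10^7 s
T = 4.95975 × 10^8 s ≈ 15.72 years

Final answer: 15.72 years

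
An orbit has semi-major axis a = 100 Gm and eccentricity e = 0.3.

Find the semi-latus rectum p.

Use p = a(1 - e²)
a = 100 Gm = 1 × 10^11 m
e = 0.3,  e² = 0.09,  1 − e² = 0.91
p = a(1 − e²) = 1 × 10^11 m × 0.91 = 9.1 × 10^10 m ≈ 91 Gm

Final answer: p = 91 Gm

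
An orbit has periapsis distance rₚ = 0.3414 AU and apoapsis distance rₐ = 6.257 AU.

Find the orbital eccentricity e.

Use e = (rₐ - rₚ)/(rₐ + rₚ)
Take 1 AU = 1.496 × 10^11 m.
rₚ = 0.3414 AU = 5.10734 × 10^10 m
rₐ = 6.257 AU = 9.36047 × 10^11 m
rₐ − rₚ = 8.84974 × 10^11 m
rₐ + rₚ = 9.87121 × 10^11 m
e = (rₐ − rₚ)/(rₐ + rₚ) = 0.89652

Final answer: e = 0.8965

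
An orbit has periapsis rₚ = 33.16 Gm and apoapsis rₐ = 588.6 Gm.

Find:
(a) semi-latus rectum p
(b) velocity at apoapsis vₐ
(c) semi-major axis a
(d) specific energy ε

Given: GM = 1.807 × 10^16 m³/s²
rₚ = 33.16 Gm = 3.316 × 10^10 m
rₐ = 588.6 Gm = 5.886 × 10^11 m
GM = 1.807 × 10^16 m³/s²
a = (rₚ + rₐ)/2 = 3.1088 × 10^11 m
e = (rₐ − rₚ)/(rₐ + rₚ) = (5.5544 × 10^11) / (6.2176 × 10^11) = 0.893335
(a) 1 − e² = 0.201952;  p = a(1 − e²) = 3.1088 × 10^11 × 0.201952 = 6.2783 × 10^10 m ≈ 62.78 Gm
(b) vₐ² = GM (2/rₐ − 1/a) = 1.807 × 10^16 × (3.39789 × 10^-12 − 3.21668 × 10^-12) = 3274.61 m²/s²;  vₐ = 57.2242 m/s ≈ 57.22 m/s
(c) a = 3.1088 × 10^11 m ≈ 310.9 Gm
(d) 2a = 6.2176 × 10^11 m;  ε = −GM/(2a) = -29062.7 J/kg ≈ -29.06 kJ/kg

Final answer:
(a) semi-latus rectum p = 62.78 Gm
(b) velocity at apoapsis vₐ = 57.22 m/s
(c) semi-major axis a = 310.9 Gm
(d) specific energy ε = -29.06 kJ/kg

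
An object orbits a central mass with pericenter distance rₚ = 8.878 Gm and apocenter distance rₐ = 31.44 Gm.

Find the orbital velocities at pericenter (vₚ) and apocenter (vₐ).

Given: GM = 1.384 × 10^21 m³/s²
rₚ = 8.878 Gm = 8.878 × 10^9 m
rₐ = 31.44 Gm = 3.144 × 10^10 m
GM = 1.384 × 10^21 m³/s²
a = (rₚ + rₐ)/2 = 2.0159 × 10^10 m
Vis-viva: v² = GM (2/r − 1/a)
vₚ² = 1.384 × 10^21 × (2.25276 × 10^-10 − 4.96056 × 10^-11) = 2.43128 × 10^11 m²/s²
vₚ = 493080 m/s ≈ 493.1 km/s
vₐ² = 1.384 × 10^21 × (6.36132 × 10^-11 − 4.96056 × 10^-11) = 1.93865 × 10^10 m²/s²
vₐ = 139235 m/s ≈ 139.2 km/s

Final answer: vₚ = 493.1 km/s, vₐ = 139.2 km/s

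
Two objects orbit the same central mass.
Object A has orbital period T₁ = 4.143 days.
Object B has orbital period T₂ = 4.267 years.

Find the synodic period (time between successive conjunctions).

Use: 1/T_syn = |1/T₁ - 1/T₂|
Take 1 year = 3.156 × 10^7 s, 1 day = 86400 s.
T₁ = 4.143 days = 357955 s
T₂ = 4.267 years = 1.34667 × 10^8 s
1/T₁ = 2.79365 × 10^-6 s⁻¹
1/T₂ = 7.42575 × 10^-9 s⁻¹
|1/T₁ − 1/T₂| = 2.78622 × 10^-6 s⁻¹
T_syn = 1 / |1/T₁ − 1/T₂| = 358909 s ≈ 4.154 days

Final answer: T_syn = 4.154 days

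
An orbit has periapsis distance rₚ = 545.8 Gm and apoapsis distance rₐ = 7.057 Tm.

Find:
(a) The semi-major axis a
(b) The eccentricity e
rₚ = 545.8 Gm = 5.458 × 10^11 m
rₐ = 7.057 Tm = 7.057 × 10^12 m
(a) a = (rₚ + rₐ)/2 = 3.8014 × 10^12 m ≈ 3.801 Tm
(b) e = (rₐ − rₚ)/(rₐ + rₚ) = (6.5112 × 10^12) / (7.6028 × 10^12) = 0.856421

Final answer:
(a) a = 3.801 Tm
(b) e = 0.8564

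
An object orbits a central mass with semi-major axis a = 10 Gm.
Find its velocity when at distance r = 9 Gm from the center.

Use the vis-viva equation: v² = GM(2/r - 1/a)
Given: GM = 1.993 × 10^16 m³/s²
a = 10 Gm = 1 × 10^10 m
r = 9 Gm = 9 × 10^9 m
GM = 1.993 × 10^16 m³/s²
2/r − 1/a = 2.22222 × 10^-10 − 1 × 10^-10 = 1.22222 × 10^-10 m⁻¹
v² = GM (2/r − 1/a) = 2.43589 × 10^6 m²/s²
v = 1560.73 m/s ≈ 1.561 km/s

Final answer: 1.561 km/s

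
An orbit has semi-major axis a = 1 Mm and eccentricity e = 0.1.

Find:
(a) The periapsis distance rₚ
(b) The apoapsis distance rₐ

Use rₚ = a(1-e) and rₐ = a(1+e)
a = 1 Mm = 1 × 10^6 m
e = 0.1:  1 − e = 0.9,  1 + e = 1.1
(a) rₚ = a(1 − e) = 1 × 10^6 m × 0.9 = 900000 m ≈ 900 km
(b) rₐ = a(1 + e) = 1 × 10^6 m × 1.1 = 1.1 × 10^6 m ≈ 1.1 Mm

Final answer:
(a) rₚ = 900 km
(b) rₐ = 1.1 Mm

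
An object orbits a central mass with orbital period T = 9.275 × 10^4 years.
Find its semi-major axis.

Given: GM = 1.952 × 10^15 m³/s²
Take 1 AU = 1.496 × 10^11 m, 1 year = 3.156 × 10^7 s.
T = 9.275 × 10^4 years = 2.92719 × 10^12 s
GM = 1.952 × 10^15 m³/s²
Kepler's third law: a³ = GM T² / (4π²)
T² = 8.56844 × 10^24 s²
a³ = (1.952 × 10^15) × (8.56844 × 10^24) / (4π²) = 4.23664 × 10^38 m³
a = (a³)^(1/3) = 7.51059 × 10^12 m ≈ 50.2 AU

Final answer: 50.2 AU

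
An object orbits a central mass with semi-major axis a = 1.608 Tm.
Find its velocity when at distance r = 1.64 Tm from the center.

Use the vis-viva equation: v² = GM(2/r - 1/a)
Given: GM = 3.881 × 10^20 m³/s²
a = 1.608 Tm = 1.608 × 10^12 m
r = 1.64 Tm = 1.64 × 10^12 m
GM = 3.881 × 10^20 m³/s²
2/r − 1/a = 1.21951 × 10^-12 − 6.21891 × 10^-13 = 5.97622 × 10^-13 m⁻¹
v² = GM (2/r − 1/a) = 2.31937 × 10^8 m²/s²
v = 15229.5 m/s ≈ 15.23 km/s

Final answer: 15.23 km/s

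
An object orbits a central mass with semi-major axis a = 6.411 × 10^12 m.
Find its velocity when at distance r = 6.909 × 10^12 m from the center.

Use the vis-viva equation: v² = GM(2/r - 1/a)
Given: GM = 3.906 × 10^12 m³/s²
a = 6.411 × 10^12 m
r = 6.909 × 10^12 m
GM = 3.906 × 10^12 m³/s²
2/r − 1/a = 2.89477 × 10^-13 − 1.55982 × 10^-13 = 1.33496 × 10^-13 m⁻¹
v² = GM (2/r − 1/a) = 0.521434 m²/s²
v = 0.722104 m/s ≈ 0.7221 m/s

Final answer: 0.7221 m/s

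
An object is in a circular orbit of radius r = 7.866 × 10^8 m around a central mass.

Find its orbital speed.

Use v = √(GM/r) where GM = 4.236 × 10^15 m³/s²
r = 7.866 × 10^8 m
GM = 4.236 × 10^15 m³/s²
GM/r = (4.236 × 10^15) / (7.866 × 10^8) = 5.3852 × 10^6 m²/s²
v = √(GM/r) = 2320.6 m/s ≈ 2.321 km/s

Final answer: 2.321 km/s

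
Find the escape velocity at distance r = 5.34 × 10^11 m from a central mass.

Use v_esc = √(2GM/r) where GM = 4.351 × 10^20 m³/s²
r = 5.34 × 10^11 m
GM = 4.351 × 10^20 m³/s²
2GM/r = 2 × (4.351 × 10^20) / (5.34 × 10^11) = 1.62959 × 10^9 m²/s²
v_esc = √(2GM/r) = 40368.2 m/s ≈ 40.37 km/s

Final answer: 40.37 km/s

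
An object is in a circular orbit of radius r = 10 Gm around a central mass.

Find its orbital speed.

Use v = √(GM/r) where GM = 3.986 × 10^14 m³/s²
r = 10 Gm = 1 × 10^10 m
GM = 3.986 × 10^14 m³/s²
GM/r = (3.986 × 10^14) / (1 × 10^10) = 39860 m²/s²
v = √(GM/r) = 199.65 m/s ≈ 199.6 m/s

Final answer: 199.6 m/s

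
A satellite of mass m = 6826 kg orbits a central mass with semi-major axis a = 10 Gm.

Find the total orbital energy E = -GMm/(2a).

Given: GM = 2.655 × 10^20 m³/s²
a = 10 Gm = 1 × 10^10 m
GM = 2.655 × 10^20 m³/s²
2a = 2 × 10^10 m
GMm = 2.655 × 10^20 × 6826 = 1.8123 × 10^24 m³·kg/s²
E = −GMm/(2a) = -9.06151 × 10^13 J ≈ -90.62 TJ

Final answer: -90.62 TJ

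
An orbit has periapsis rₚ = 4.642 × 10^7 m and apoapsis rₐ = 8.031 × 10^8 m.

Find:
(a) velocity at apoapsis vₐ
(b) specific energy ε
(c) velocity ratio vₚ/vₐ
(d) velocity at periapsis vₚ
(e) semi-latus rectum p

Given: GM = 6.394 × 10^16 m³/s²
rₚ = 4.642 × 10^7 m
rₐ = 8.031 × 10^8 m
GM = 6.394 × 10^16 m³/s²
a = (rₚ + rₐ)/2 = 4.2476 × 10^8 m
e = (rₐ − rₚ)/(rₐ + rₚ) = (7.5668 × 10^8) / (8.4952 × 10^8) = 0.890715
(a) vₐ² = GM (2/rₐ − 1/a) = 6.394 × 10^16 × (2.49035 × 10^-9 − 2.35427 × 10^-9) = 8.70091 × 10^6 m²/s²;  vₐ = 2949.73 m/s ≈ 2.95 km/s
(b) 2a = 8.4952 × 10^8 m;  ε = −GM/(2a) = -7.5266 × 10^7 J/kg ≈ -75.27 MJ/kg
(c) vₚ/vₐ = rₐ/rₚ (angular momentum) = (8.031 × 10^8) / (4.642 × 10^7) = 17.3007 ≈ 17.3
(d) vₚ² = GM (2/rₚ − 1/a) = 6.394 × 10^16 × (4.30849 × 10^-8 − 2.35427 × 10^-9) = 2.60431 × 10^9 m²/s²;  vₚ = 51032.5 m/s ≈ 51.03 km/s
(e) 1 − e² = 0.206627;  p = a(1 − e²) = 4.2476 × 10^8 × 0.206627 = 8.7767 × 10^7 m ≈ 8.777 × 10^7 m

Final answer:
(a) velocity at apoapsis vₐ = 2.95 km/s
(b) specific energy ε = -75.27 MJ/kg
(c) velocity ratio vₚ/vₐ = 17.3
(d) velocity at periapsis vₚ = 51.03 km/s
(e) semi-latus rectum p = 8.777 × 10^7 m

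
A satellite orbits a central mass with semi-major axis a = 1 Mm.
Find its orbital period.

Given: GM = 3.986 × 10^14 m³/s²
a = 1 Mm = 1 × 10^6 m
GM = 3.986 × 10^14 m³/s²
a³ = 1 × 10^18 m³
T = 2π √(a³/GM) = 2π √((1 × 10^18) / (3.986 × 10^14)) = 2π × 50.0877 s
T = 314.71 s ≈ 5.245 minutes

Final answer: 5.245 minutes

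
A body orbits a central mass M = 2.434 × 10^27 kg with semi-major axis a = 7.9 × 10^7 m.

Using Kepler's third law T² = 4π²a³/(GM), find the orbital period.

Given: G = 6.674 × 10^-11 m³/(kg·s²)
M = 2.434 × 10^27 kg
GM = G × M = 6.674 × 10^-11 × 2.434 × 10^27 = 1.62445 × 10^17 m³/s²
a = 7.9 × 10^7 m
a³ = 4.93039 × 10^23 m³
T = 2π √(a³/GM) = 2π √((4.93039 × 10^23) / (1.62445 × 10^17)) = 2π × 1742.16 s
T = 10946.3 s ≈ 3.041 hours

Final answer: 3.041 hours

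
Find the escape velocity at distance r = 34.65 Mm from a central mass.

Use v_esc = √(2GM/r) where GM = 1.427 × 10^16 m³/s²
r = 34.65 Mm = 3.465 × 10^7 m
GM = 1.427 × 10^16 m³/s²
2GM/r = 2 × (1.427 × 10^16) / (3.465 × 10^7) = 8.23665 × 10^8 m²/s²
v_esc = √(2GM/r) = 28699.6 m/s ≈ 28.7 km/s

Final answer: 28.7 km/s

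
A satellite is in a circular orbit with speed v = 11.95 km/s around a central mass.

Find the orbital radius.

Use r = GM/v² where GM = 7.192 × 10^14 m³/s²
v = 11.95 km/s = 11950 m/s
GM = 7.192 × 10^14 m³/s²
v² = 1.42802 × 10^8 m²/s²
r = GM/v² = (7.192 × 10^14) / (1.42802 × 10^8) = 5.03633 × 10^6 m ≈ 5.036 Mm

Final answer: 5.036 Mm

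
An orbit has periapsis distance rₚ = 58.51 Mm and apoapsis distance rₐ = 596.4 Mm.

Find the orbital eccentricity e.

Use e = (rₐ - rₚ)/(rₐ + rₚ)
rₚ = 58.51 Mm = 5.851 × 10^7 m
rₐ = 596.4 Mm = 5.964 × 10^8 m
rₐ − rₚ = 5.3789 × 10^8 m
rₐ + rₚ = 6.5491 × 10^8 m
e = (rₐ − rₚ)/(rₐ + rₚ) = 0.821319

Final answer: e = 0.8213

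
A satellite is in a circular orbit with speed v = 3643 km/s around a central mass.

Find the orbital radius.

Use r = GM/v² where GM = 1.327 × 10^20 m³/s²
v = 3643 km/s = 3.643 × 10^6 m/s
GM = 1.327 × 10^20 m³/s²
v² = 1.32714 × 10^13 m²/s²
r = GM/v² = (1.327 × 10^20) / (1.32714 × 10^13) = 9.99891 × 10^6 m ≈ 9.999 Mm

Final answer: 9.999 Mm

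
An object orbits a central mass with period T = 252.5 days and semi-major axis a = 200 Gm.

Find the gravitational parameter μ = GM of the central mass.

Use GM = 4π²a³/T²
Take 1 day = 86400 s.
T = 252.5 days = 2.1816 × 10^7 s
a = 200 Gm = 2 × 10^11 m
a³ = 8 × 10^33 m³
T² = 4.75938 × 10^14 s²
GM = 4π² × (8 × 10^33) / (4.75938 × 10^14) = 6.63589 × 10^20 m³/s²
GM ≈ 6.636 × 10^20 m³/s²

Final answer: GM = 6.636 × 10^20 m³/s²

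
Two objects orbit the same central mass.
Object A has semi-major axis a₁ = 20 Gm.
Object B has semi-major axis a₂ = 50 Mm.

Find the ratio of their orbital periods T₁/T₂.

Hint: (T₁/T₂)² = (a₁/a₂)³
a₁ = 20 Gm = 2 × 10^10 m
a₂ = 50 Mm = 5 × 10^7 m
a₁/a₂ = 400
T₁/T₂ = (a₁/a₂)^(3/2) = (400)^1.5 = 8000

Final answer: T₁/T₂ = 8000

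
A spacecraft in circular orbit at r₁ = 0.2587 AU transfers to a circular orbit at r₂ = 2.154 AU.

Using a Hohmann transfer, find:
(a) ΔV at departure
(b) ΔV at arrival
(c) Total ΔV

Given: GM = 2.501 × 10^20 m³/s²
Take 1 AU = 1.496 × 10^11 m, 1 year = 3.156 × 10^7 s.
r₁ = 0.2587 AU = 3.87015 × 10^10 m
r₂ = 2.154 AU = 3.22238 × 10^11 m
GM = 2.501 × 10^20 m³/s²
Transfer ellipse: a_t = (r₁ + r₂)/2 = 1.8047 × 10^11 m
Circular speed at r₁: v₁ = √(GM/r₁) = 80388.3 m/s
Transfer speed at r₁ (periapsis): v₁ₜ = √(GM(2/r₁ − 1/a_t)) = 107418 m/s
(a) ΔV₁ = v₁ₜ − v₁ = 27030.2 m/s ≈ 5.702 AU/year
Circular speed at r₂: v₂ = √(GM/r₂) = 27859.2 m/s
Transfer speed at r₂ (apoapsis): v₂ₜ = √(GM(2/r₂ − 1/a_t)) = 12901.2 m/s
(b) ΔV₂ = v₂ − v₂ₜ = 14958 m/s ≈ 3.156 AU/year
(c) ΔV_total = ΔV₁ + ΔV₂ = 41988.2 m/s ≈ 8.858 AU/year

Final answer:
(a) ΔV₁ = 5.702 AU/year
(b) ΔV₂ = 3.156 AU/year
(c) ΔV_total = 8.858 AU/year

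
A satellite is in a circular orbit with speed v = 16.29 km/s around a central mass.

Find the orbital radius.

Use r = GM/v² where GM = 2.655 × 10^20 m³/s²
v = 16.29 km/s = 16290 m/s
GM = 2.655 × 10^20 m³/s²
v² = 2.65364 × 10^8 m²/s²
r = GM/v² = (2.655 × 10^20) / (2.65364 × 10^8) = 1.00051 × 10^12 m ≈ 1.001 Tm

Final answer: 1.001 Tm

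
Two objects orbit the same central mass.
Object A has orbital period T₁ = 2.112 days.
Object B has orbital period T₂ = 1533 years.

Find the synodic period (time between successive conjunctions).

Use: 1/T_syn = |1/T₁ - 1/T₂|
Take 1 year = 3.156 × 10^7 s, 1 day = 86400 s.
T₁ = 2.112 days = 182477 s
T₂ = 1533 years = 4.83815 × 10^10 s
1/T₁ = 5.48015 × 10^-6 s⁻¹
1/T₂ = 2.06691 × 10^-11 s⁻¹
|1/T₁ − 1/T₂| = 5.48013 × 10^-6 s⁻¹
T_syn = 1 / |1/T₁ − 1/T₂| = 182477 s ≈ 2.112 days

Final answer: T_syn = 2.112 days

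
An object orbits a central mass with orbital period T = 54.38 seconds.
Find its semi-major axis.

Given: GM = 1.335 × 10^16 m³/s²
T = 54.38 seconds
GM = 1.335 × 10^16 m³/s²
Kepler's third law: a³ = GM T² / (4π²)
T² = 2957.18 s²
a³ = (1.335 × 10^16) × 2957.18 / (4π²) = 1 × 10^18 m³
a = (a³)^(1/3) = 1 × 10^6 m ≈ 1000 km

Final answer: 1000 km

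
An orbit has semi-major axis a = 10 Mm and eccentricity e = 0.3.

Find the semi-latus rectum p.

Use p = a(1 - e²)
a = 10 Mm = 1 × 10^7 m
e = 0.3,  e² = 0.09,  1 − e² = 0.91
p = a(1 − e²) = 1 × 10^7 m × 0.91 = 9.1 × 10^6 m ≈ 9.1 Mm

Final answer: p = 9.1 Mm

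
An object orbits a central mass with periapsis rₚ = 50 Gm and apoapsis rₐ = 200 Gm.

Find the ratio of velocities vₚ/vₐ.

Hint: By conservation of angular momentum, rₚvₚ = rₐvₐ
rₚ = 50 Gm = 5 × 10^10 m
rₐ = 200 Gm = 2 × 10^11 m
rₚvₚ = rₐvₐ  ⇒  vₚ/vₐ = rₐ/rₚ
vₚ/vₐ = (2 × 10^11) / (5 × 10^10) = 4

Final answer: vₚ/vₐ = 4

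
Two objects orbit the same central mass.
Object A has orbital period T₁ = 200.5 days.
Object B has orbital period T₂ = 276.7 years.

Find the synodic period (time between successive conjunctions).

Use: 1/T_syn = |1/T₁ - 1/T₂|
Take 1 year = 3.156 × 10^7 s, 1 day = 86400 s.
T₁ = 200.5 days = 1.73232 × 10^7 s
T₂ = 276.7 years = 8.73265 × 10^9 s
1/T₁ = 5.77261 × 10^-8 s⁻¹
1/T₂ = 1.14513 × 10^-10 s⁻¹
|1/T₁ − 1/T₂| = 5.76115 × 10^-8 s⁻¹
T_syn = 1 / |1/T₁ − 1/T₂| = 1.73576 × 10^7 s ≈ 200.9 days

Final answer: T_syn = 200.9 days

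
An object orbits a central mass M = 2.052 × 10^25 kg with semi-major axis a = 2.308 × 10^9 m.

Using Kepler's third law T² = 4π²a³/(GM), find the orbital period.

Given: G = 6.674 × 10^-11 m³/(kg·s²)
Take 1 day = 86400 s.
M = 2.052 × 10^25 kg
GM = G × M = 6.674 × 10^-11 × 2.052 × 10^25 = 1.3695 × 10^15 m³/s²
a = 2.308 × 10^9 m
a³ = 1.22944 × 10^28 m³
T = 2π √(a³/GM) = 2π √((1.22944 × 10^28) / (1.3695 × 10^15)) = 2π × 2.99621 × 10^6 s
T = 1.88257 × 10^7 s ≈ 217.9 days

Final answer: 217.9 days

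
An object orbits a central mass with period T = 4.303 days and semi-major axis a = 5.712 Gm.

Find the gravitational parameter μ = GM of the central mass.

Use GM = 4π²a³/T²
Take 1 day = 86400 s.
T = 4.303 days = 371779 s
a = 5.712 Gm = 5.712 × 10^9 m
a³ = 1.86365 × 10^29 m³
T² = 1.3822 × 10^11 s²
GM = 4π² × (1.86365 × 10^29) / (1.3822 × 10^11) = 5.32297 × 10^19 m³/s²
GM ≈ 5.323 × 10^19 m³/s²

Final answer: GM = 5.323 × 10^19 m³/s²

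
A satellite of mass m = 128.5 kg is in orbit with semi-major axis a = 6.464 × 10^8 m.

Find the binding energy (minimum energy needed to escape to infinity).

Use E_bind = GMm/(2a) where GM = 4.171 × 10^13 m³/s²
a = 6.464 × 10^8 m
GM = 4.171 × 10^13 m³/s²
m = 128.5 kg
GMm = 4.171 × 10^13 × 128.5 = 5.35974 × 10^15 m³·kg/s²
2a = 1.2928 × 10^9 m
E_bind = GMm/(2a) = 4.14583 × 10^6 J ≈ 4.146 MJ

Final answer: 4.146 MJ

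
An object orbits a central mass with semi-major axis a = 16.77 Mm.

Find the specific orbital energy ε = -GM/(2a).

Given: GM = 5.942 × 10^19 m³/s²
a = 16.77 Mm = 1.677 × 10^7 m
GM = 5.942 × 10^19 m³/s²
2a = 3.354 × 10^7 m
ε = −GM/(2a) = -1.77162 × 10^12 J/kg ≈ -1772 GJ/kg

Final answer: -1772 GJ/kg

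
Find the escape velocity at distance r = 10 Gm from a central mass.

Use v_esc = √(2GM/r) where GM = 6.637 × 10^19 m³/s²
r = 10 Gm = 1 × 10^10 m
GM = 6.637 × 10^19 m³/s²
2GM/r = 2 × (6.637 × 10^19) / (1 × 10^10) = 1.3274 × 10^10 m²/s²
v_esc = √(2GM/r) = 115213 m/s ≈ 115.2 km/s

Final answer: 115.2 km/s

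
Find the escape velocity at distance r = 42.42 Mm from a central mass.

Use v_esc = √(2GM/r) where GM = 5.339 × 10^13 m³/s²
r = 42.42 Mm = 4.242 × 10^7 m
GM = 5.339 × 10^13 m³/s²
2GM/r = 2 × (5.339 × 10^13) / (4.242 × 10^7) = 2.51721 × 10^6 m²/s²
v_esc = √(2GM/r) = 1586.57 m/s ≈ 1.587 km/s

Final answer: 1.587 km/s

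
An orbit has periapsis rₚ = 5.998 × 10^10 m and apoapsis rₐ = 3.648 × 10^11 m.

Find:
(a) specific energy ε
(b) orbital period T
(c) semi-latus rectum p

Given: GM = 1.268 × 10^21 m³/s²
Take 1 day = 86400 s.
rₚ = 5.998 × 10^10 m
rₐ = 3.648 × 10^11 m
GM = 1.268 × 10^21 m³/s²
a = (rₚ + rₐ)/2 = 2.1239 × 10^11 m
e = (rₐ − rₚ)/(rₐ + rₚ) = (3.0482 × 10^11) / (4.2478 × 10^11) = 0.717595
(a) 2a = 4.2478 × 10^11 m;  ε = −GM/(2a) = -2.98507 × 10^9 J/kg ≈ -2.985 GJ/kg
(b) a³ = 9.58081 × 10^33 m³;  T = 2π √(a³/GM) = 2π × 2.74879 × 10^6 s = 1.72712 × 10^7 s ≈ 199.9 days
(c) 1 − e² = 0.485057;  p = a(1 − e²) = 2.1239 × 10^11 × 0.485057 = 1.03021 × 10^11 m ≈ 1.03 × 10^11 m

Final answer:
(a) specific energy ε = -2.985 GJ/kg
(b) orbital period T = 199.9 days
(c) semi-latus rectum p = 1.03 × 10^11 m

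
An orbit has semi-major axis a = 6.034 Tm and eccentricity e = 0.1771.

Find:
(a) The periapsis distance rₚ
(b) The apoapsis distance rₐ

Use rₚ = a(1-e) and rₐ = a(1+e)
a = 6.034 Tm = 6.034 × 10^12 m
e = 0.1771:  1 − e = 0.8229,  1 + e = 1.1771
(a) rₚ = a(1 − e) = 6.034 × 10^12 m × 0.8229 = 4.96538 × 10^12 m ≈ 4.965 Tm
(b) rₐ = a(1 + e) = 6.034 × 10^12 m × 1.1771 = 7.10262 × 10^12 m ≈ 7.103 Tm

Final answer:
(a) rₚ = 4.965 Tm
(b) rₐ = 7.103 Tm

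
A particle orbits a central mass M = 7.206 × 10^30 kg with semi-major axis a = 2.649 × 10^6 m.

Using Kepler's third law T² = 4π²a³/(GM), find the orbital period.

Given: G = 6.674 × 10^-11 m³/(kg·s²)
M = 7.206 × 10^30 kg
GM = G × M = 6.674 × 10^-11 × 7.206 × 10^30 = 4.80928 × 10^20 m³/s²
a = 2.649 × 10^6 m
a³ = 1.85886 × 10^19 m³
T = 2π √(a³/GM) = 2π √((1.85886 × 10^19) / (4.80928 × 10^20)) = 2π × 0.1966 s
T = 1.23527 s ≈ 1.235 seconds

Final answer: 1.235 seconds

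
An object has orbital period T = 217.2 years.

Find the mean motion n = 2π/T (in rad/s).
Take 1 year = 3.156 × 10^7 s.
T = 217.2 years = 6.85483 × 10^9 s
n = 2π / (6.85483 × 10^9 s) = 9.16607 × 10^-10 rad/s ≈ 9.166 × 10^-10 rad/s

Final answer: n = 9.166 × 10^-10 rad/s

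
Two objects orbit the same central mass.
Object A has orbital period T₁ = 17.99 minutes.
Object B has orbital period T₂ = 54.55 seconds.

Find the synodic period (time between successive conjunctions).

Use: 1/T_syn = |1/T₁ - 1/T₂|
T₁ = 17.99 minutes = 1079.4 s
T₂ = 54.55 seconds
1/T₁ = 0.000926441 s⁻¹
1/T₂ = 0.0183318 s⁻¹
|1/T₁ − 1/T₂| = 0.0174054 s⁻¹
T_syn = 1 / |1/T₁ − 1/T₂| = 57.4535 s ≈ 57.45 seconds

Final answer: T_syn = 57.45 seconds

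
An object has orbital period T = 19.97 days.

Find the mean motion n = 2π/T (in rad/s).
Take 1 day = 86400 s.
T = 19.97 days = 1.72541 × 10^6 s
n = 2π / (1.72541 × 10^6 s) = 3.64156 × 10^-6 rad/s ≈ 3.642 × 10^-6 rad/s

Final answer: n = 3.642 × 10^-6 rad/s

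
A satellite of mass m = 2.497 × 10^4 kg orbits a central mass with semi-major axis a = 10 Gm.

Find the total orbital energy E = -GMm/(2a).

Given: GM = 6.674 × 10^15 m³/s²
a = 10 Gm = 1 × 10^10 m
GM = 6.674 × 10^15 m³/s²
2a = 2 × 10^10 m
GMm = 6.674 × 10^15 × 24970 = 1.6665 × 10^20 m³·kg/s²
E = −GMm/(2a) = -8.33249 × 10^9 J ≈ -8.332 GJ

Final answer: -8.332 GJ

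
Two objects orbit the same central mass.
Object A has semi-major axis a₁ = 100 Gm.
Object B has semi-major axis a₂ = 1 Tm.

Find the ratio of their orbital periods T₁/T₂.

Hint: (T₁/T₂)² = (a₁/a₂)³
a₁ = 100 Gm = 1 × 10^11 m
a₂ = 1 Tm = 1 × 10^12 m
a₁/a₂ = 0.1
T₁/T₂ = (a₁/a₂)^(3/2) = (0.1)^1.5 = 0.0316228

Final answer: T₁/T₂ = 0.03162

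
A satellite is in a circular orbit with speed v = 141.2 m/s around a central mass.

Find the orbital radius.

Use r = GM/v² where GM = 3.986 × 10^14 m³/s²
v = 141.2 m/s
GM = 3.986 × 10^14 m³/s²
v² = 19937.4 m²/s²
r = GM/v² = (3.986 × 10^14) / 19937.4 = 1.99925 × 10^10 m ≈ 19.99 Gm

Final answer: 19.99 Gm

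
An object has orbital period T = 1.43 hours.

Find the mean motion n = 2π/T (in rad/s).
T = 1.43 hours = 5148 s
n = 2π / 5148 s = 0.00122051 rad/s ≈ 0.001221 rad/s

Final answer: n = 0.001221 rad/s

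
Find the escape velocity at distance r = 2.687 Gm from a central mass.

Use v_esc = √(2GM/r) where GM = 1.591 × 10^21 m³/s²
r = 2.687 Gm = 2.687 × 10^9 m
GM = 1.591 × 10^21 m³/s²
2GM/r = 2 × (1.591 × 10^21) / (2.687 × 10^9) = 1.18422 × 10^12 m²/s²
v_esc = √(2GM/r) = 1.08822 × 10^6 m/s ≈ 1088 km/s

Final answer: 1088 km/s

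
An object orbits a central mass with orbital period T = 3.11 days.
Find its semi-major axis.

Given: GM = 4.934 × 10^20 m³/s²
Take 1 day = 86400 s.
T = 3.11 days = 268704 s
GM = 4.934 × 10^20 m³/s²
Kepler's third law: a³ = GM T² / (4π²)
T² = 7.22018 × 10^10 s²
a³ = (4.934 × 10^20) × (7.22018 × 10^10) / (4π²) = 9.02376 × 10^29 m³
a = (a³)^(1/3) = 9.66338 × 10^9 m ≈ 9.663 Gm

Final answer: 9.663 Gm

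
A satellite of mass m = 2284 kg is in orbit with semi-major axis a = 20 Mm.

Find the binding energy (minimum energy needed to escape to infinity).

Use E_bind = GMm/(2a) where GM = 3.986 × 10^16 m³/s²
a = 20 Mm = 2 × 10^7 m
GM = 3.986 × 10^16 m³/s²
m = 2284 kg
GMm = 3.986 × 10^16 × 2284 = 9.10402 × 10^19 m³·kg/s²
2a = 4 × 10^7 m
E_bind = GMm/(2a) = 2.27601 × 10^12 J ≈ 2.276 TJ

Final answer: 2.276 TJ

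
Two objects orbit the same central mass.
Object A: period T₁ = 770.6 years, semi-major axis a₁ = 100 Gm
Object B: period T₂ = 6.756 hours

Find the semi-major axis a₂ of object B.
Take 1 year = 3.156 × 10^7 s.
T₁ = 770.6 years = 2.43201 × 10^10 s
T₂ = 6.756 hours = 24321.6 s
a₁ = 100 Gm = 1 × 10^11 m
Kepler's third law: (T₂/T₁)² = (a₂/a₁)³  ⇒  a₂ = a₁ (T₂/T₁)^(2/3)
T₂/T₁ = 1.00006 × 10^-6
(T₂/T₁)^(2/3) = 0.000100004
a₂ = 1 × 10^11 m × 0.000100004 = 1.00004 × 10^7 m ≈ 10 Mm

Final answer: a₂ = 10 Mm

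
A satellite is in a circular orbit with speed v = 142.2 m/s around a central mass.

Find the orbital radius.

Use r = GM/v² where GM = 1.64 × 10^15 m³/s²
v = 142.2 m/s
GM = 1.64 × 10^15 m³/s²
v² = 20220.8 m²/s²
r = GM/v² = (1.64 × 10^15) / 20220.8 = 8.11044 × 10^10 m ≈ 81.1 Gm

Final answer: 81.1 Gm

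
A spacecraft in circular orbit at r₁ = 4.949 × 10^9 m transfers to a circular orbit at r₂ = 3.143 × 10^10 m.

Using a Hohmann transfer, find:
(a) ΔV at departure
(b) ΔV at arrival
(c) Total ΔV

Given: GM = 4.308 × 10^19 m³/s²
r₁ = 4.949 × 10^9 m
r₂ = 3.143 × 10^10 m
GM = 4.308 × 10^19 m³/s²
Transfer ellipse: a_t = (r₁ + r₂)/2 = 1.81895 × 10^10 m
Circular speed at r₁: v₁ = √(GM/r₁) = 93299.5 m/s
Transfer speed at r₁ (periapsis): v₁ₜ = √(GM(2/r₁ − 1/a_t)) = 122642 m/s
(a) ΔV₁ = v₁ₜ − v₁ = 29343 m/s ≈ 29.34 km/s
Circular speed at r₂: v₂ = √(GM/r₂) = 37022.5 m/s
Transfer speed at r₂ (apoapsis): v₂ₜ = √(GM(2/r₂ − 1/a_t)) = 19311.4 m/s
(b) ΔV₂ = v₂ − v₂ₜ = 17711.1 m/s ≈ 17.71 km/s
(c) ΔV_total = ΔV₁ + ΔV₂ = 47054.1 m/s ≈ 47.05 km/s

Final answer:
(a) ΔV₁ = 29.34 km/s
(b) ΔV₂ = 17.71 km/s
(c) ΔV_total = 47.05 km/s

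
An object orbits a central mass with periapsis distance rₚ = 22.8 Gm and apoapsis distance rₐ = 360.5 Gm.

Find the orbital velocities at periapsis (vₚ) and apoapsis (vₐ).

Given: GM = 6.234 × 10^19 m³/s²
rₚ = 22.8 Gm = 2.28 × 10^10 m
rₐ = 360.5 Gm = 3.605 × 10^11 m
GM = 6.234 × 10^19 m³/s²
a = (rₚ + rₐ)/2 = 1.9165 × 10^11 m
Vis-viva: v² = GM (2/r − 1/a)
vₚ² = 6.234 × 10^19 × (8.77193 × 10^-11 − 5.21785 × 10^-12) = 5.14314 × 10^9 m²/s²
vₚ = 71715.7 m/s ≈ 71.72 km/s
vₐ² = 6.234 × 10^19 × (5.54785 × 10^-12 − 5.21785 × 10^-12) = 2.05725 × 10^7 m²/s²
vₐ = 4535.69 m/s ≈ 4.536 km/s

Final answer: vₚ = 71.72 km/s, vₐ = 4.536 km/s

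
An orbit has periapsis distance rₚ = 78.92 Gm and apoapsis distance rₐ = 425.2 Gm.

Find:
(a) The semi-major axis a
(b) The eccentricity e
rₚ = 78.92 Gm = 7.892 × 10^10 m
rₐ = 425.2 Gm = 4.252 × 10^11 m
(a) a = (rₚ + rₐ)/2 = 2.5206 × 10^11 m ≈ 252.1 Gm
(b) e = (rₐ − rₚ)/(rₐ + rₚ) = (3.4628 × 10^11) / (5.0412 × 10^11) = 0.6869

Final answer:
(a) a = 252.1 Gm
(b) e = 0.6869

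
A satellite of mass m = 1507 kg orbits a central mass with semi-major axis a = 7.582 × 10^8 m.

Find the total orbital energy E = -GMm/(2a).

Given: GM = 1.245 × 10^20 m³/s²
a = 7.582 × 10^8 m
GM = 1.245 × 10^20 m³/s²
2a = 1.5164 × 10^9 m
GMm = 1.245 × 10^20 × 1507 = 1.87622 × 10^23 m³·kg/s²
E = −GMm/(2a) = -1.23728 × 10^14 J ≈ -123.7 TJ

Final answer: -123.7 TJ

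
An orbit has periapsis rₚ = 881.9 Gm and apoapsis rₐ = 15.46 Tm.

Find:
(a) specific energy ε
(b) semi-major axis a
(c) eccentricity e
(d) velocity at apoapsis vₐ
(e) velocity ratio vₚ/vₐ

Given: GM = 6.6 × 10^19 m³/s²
rₚ = 881.9 Gm = 8.819 × 10^11 m
rₐ = 15.46 Tm = 1.546 × 10^13 m
GM = 6.6 × 10^19 m³/s²
a = (rₚ + rₐ)/2 = 8.17095 × 10^12 m
e = (rₐ − rₚ)/(rₐ + rₚ) = (1.45781 × 10^13) / (1.63419 × 10^13) = 0.892069
(a) 2a = 1.63419 × 10^13 m;  ε = −GM/(2a) = -4.0387 × 10^6 J/kg ≈ -4.039 MJ/kg
(b) a = 8.17095 × 10^12 m ≈ 8.171 Tm
(c) e = 0.892069 ≈ 0.8921
(d) vₐ² = GM (2/rₐ − 1/a) = 6.6 × 10^19 × (1.29366 × 10^-13 − 1.22385 × 10^-13) = 460767 m²/s²;  vₐ = 678.798 m/s ≈ 678.8 m/s
(e) vₚ/vₐ = rₐ/rₚ (angular momentum) = (1.546 × 10^13) / (8.819 × 10^11) = 17.5303 ≈ 17.53

Final answer:
(a) specific energy ε = -4.039 MJ/kg
(b) semi-major axis a = 8.171 Tm
(c) eccentricity e = 0.8921
(d) velocity at apoapsis vₐ = 678.8 m/s
(e) velocity ratio vₚ/vₐ = 17.53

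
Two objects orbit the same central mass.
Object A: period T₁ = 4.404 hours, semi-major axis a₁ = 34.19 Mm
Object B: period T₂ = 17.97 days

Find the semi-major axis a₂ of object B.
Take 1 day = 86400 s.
T₁ = 4.404 hours = 15854.4 s
T₂ = 17.97 days = 1.55261 × 10^6 s
a₁ = 34.19 Mm = 3.419 × 10^7 m
Kepler's third law: (T₂/T₁)² = (a₂/a₁)³  ⇒  a₂ = a₁ (T₂/T₁)^(2/3)
T₂/T₁ = 97.9292
(T₂/T₁)^(2/3) = 21.2459
a₂ = 3.419 × 10^7 m × 21.2459 = 7.26397 × 10^8 m ≈ 726.4 Mm

Final answer: a₂ = 726.4 Mm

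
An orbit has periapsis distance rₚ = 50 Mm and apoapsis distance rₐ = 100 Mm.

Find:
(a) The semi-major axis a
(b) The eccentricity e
rₚ = 50 Mm = 5 × 10^7 m
rₐ = 100 Mm = 1 × 10^8 m
(a) a = (rₚ + rₐ)/2 = 7.5 × 10^7 m ≈ 75 Mm
(b) e = (rₐ − rₚ)/(rₐ + rₚ) = (5 × 10^7) / (1.5 × 10^8) = 0.333333

Final answer:
(a) a = 75 Mm
(b) e = 0.3333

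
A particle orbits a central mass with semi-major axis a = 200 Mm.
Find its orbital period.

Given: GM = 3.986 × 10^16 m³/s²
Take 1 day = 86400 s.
a = 200 Mm = 2 × 10^8 m
GM = 3.986 × 10^16 m³/s²
a³ = 8 × 10^24 m³
T = 2π √(a³/GM) = 2π √((8 × 10^24) / (3.986 × 10^16)) = 2π × 14166.9 s
T = 89013.6 s ≈ 1.03 days

Final answer: 1.03 days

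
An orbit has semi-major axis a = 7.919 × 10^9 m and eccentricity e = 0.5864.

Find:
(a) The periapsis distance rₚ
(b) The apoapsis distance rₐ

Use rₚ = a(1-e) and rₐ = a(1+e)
a = 7.919 × 10^9 m
e = 0.5864:  1 − e = 0.4136,  1 + e = 1.5864
(a) rₚ = a(1 − e) = 7.919 × 10^9 m × 0.4136 = 3.2753 × 10^9 m ≈ 3.275 × 10^9 m
(b) rₐ = a(1 + e) = 7.919 × 10^9 m × 1.5864 = 1.25627 × 10^10 m ≈ 1.256 × 10^10 m

Final answer:
(a) rₚ = 3.275 × 10^9 m
(b) rₐ = 1.256 × 10^10 m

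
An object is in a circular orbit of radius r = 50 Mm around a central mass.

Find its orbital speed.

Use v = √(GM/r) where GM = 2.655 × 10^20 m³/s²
r = 50 Mm = 5 × 10^7 m
GM = 2.655 × 10^20 m³/s²
GM/r = (2.655 × 10^20) / (5 × 10^7) = 5.31 × 10^12 m²/s²
v = √(GM/r) = 2.30434 × 10^6 m/s ≈ 2304 km/s

Final answer: 2304 km/s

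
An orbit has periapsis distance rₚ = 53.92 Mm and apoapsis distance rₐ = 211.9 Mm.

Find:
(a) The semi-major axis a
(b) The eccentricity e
rₚ = 53.92 Mm = 5.392 × 10^7 m
rₐ = 211.9 Mm = 2.119 × 10^8 m
(a) a = (rₚ + rₐ)/2 = 1.3291 × 10^8 m ≈ 132.9 Mm
(b) e = (rₐ − rₚ)/(rₐ + rₚ) = (1.5798 × 10^8) / (2.6582 × 10^8) = 0.594312

Final answer:
(a) a = 132.9 Mm
(b) e = 0.5943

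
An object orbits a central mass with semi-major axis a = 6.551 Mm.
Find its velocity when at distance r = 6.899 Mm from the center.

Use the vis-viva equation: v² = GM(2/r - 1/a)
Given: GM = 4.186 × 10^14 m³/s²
a = 6.551 Mm = 6.551 × 10^6 m
r = 6.899 Mm = 6.899 × 10^6 m
GM = 4.186 × 10^14 m³/s²
2/r − 1/a = 2.89897 × 10^-7 − 1.52648 × 10^-7 = 1.37249 × 10^-7 m⁻¹
v² = GM (2/r − 1/a) = 5.74523 × 10^7 m²/s²
v = 7579.73 m/s ≈ 7.58 km/s

Final answer: 7.58 km/s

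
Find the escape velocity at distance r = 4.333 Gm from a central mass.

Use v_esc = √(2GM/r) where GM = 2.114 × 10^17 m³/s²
r = 4.333 Gm = 4.333 × 10^9 m
GM = 2.114 × 10^17 m³/s²
2GM/r = 2 × (2.114 × 10^17) / (4.333 × 10^9) = 9.75767 × 10^7 m²/s²
v_esc = √(2GM/r) = 9878.09 m/s ≈ 9.878 km/s

Final answer: 9.878 km/s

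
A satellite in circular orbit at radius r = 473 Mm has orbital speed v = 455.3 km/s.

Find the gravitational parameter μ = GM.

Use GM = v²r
r = 473 Mm = 4.73 × 10^8 m
v = 455.3 km/s = 455300 m/s
v² = 2.07298 × 10^11 m²/s²
GM = v²r = 2.07298 × 10^11 × 4.73 × 10^8 = 9.8052 × 10^19 m³/s²
GM ≈ 9.805 × 10^19 m³/s²

Final answer: GM = 9.805 × 10^19 m³/s²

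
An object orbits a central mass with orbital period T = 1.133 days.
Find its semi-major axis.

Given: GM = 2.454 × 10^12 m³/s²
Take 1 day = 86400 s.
T = 1.133 days = 97891.2 s
GM = 2.454 × 10^12 m³/s²
Kepler's third law: a³ = GM T² / (4π²)
T² = 9.58269 × 10^9 s²
a³ = (2.454 × 10^12) × (9.58269 × 10^9) / (4π²) = 5.95665 × 10^20 m³
a = (a³)^(1/3) = 8.41397 × 10^6 m ≈ 8.414 Mm

Final answer: 8.414 Mm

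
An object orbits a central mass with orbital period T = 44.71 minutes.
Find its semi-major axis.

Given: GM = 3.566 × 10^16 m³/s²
T = 44.71 minutes = 2682.6 s
GM = 3.566 × 10^16 m³/s²
Kepler's third law: a³ = GM T² / (4π²)
T² = 7.19634 × 10^6 s²
a³ = (3.566 × 10^16) × (7.19634 × 10^6) / (4π²) = 6.5003 × 10^21 m³
a = (a³)^(1/3) = 1.86628 × 10^7 m ≈ 18.66 Mm

Final answer: 18.66 Mm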